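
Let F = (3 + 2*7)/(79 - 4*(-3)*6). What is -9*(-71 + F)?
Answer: 96336/151 ≈ 637.99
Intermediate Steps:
F = 17/151 (F = (3 + 14)/(79 + 12*6) = 17/(79 + 72) = 17/151 ≈ 0.11258)
-9*(-71 + F) = -9*(-71 + 17/151) = -9*(-10704/151) = 96336/151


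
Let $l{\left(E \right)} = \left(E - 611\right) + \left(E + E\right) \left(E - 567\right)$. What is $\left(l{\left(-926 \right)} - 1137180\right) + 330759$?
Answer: $1957078$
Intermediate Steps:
$l{\left(E \right)} = -611 + E + 2 E \left(-567 + E\right)$ ($l{\left(E \right)} = \left(-611 + E\right) + 2 E \left(-567 + E\right) = -611 + E + 2 E \left(-567 + E\right)$)
$\left(l{\left(-926 \right)} - 1137180\right) + 330759 = \left(\left(-611 - -1049158 + 2 \left(-926\right)^{2}\right) - 1137180\right) + 330759 = \left(\left(-611 + 1049158 + 2 \cdot 857476\right) - 1137180\right) + 330759 = \left(\left(-611 + 1049158 + 1714952\right) - 1137180\right) + 330759 = \left(2763499 - 1137180\right) + 330759 = 1626319 + 330759 = 1957078$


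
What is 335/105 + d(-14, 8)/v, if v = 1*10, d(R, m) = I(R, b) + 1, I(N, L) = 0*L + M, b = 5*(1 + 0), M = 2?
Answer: 733/210 ≈ 3.4905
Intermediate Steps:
b = 5 (b = 5*1 = 5)
I(N, L) = 2 (I(N, L) = 0*L + 2 = 0 + 2 = 2)
d(R, m) = 3 (d(R, m) = 2 + 1 = 3)
v = 10
335/105 + d(-14, 8)/v = 335/105 + 3/10 = 335*(1/105) + 3*(⅒) = 67/21 + 3/10 = 733/210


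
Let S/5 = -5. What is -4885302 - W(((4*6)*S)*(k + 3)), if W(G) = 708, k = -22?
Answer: -4886010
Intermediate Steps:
S = -25 (S = 5*(-5) = -25)
-4885302 - W(((4*6)*S)*(k + 3)) = -4885302 - 1*708 = -4885302 - 708 = -4886010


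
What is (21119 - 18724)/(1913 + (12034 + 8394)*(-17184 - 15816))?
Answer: -5/1407353 ≈ -3.5528e-6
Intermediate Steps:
(21119 - 18724)/(1913 + (12034 + 8394)*(-17184 - 15816)) = 2395/(1913 + 20428*(-33000)) = 2395/(1913 - 674124000) = 2395/(-674122087) = 2395*(-1/674122087) = -5/1407353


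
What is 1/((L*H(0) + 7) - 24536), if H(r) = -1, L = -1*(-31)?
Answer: -1/24560 ≈ -4.0717e-5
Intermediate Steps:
L = 31
1/((L*H(0) + 7) - 24536) = 1/((31*(-1) + 7) - 24536) = 1/((-31 + 7) - 24536) = 1/(-24 - 24536) = 1/(-24560) = -1/24560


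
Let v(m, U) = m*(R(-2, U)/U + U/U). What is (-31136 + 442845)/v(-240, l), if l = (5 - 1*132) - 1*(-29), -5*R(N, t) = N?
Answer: -20173741/11712 ≈ -1722.5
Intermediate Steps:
R(N, t) = -N/5
l = -98 (l = (5 - 132) + 29 = -127 + 29 = -98)
v(m, U) = m*(1 + 2/(5*U)) (v(m, U) = m*((-⅕*(-2))/U + U/U) = m*(2/(5*U) + 1) = m*(1 + 2/(5*U)))
(-31136 + 442845)/v(-240, l) = (-31136 + 442845)/(-240 + (⅖)*(-240)/(-98)) = 411709/(-240 + (⅖)*(-240)*(-1/98)) = 411709/(-240 + 48/49) = 411709/(-11712/49) = 411709*(-49/11712) = -20173741/11712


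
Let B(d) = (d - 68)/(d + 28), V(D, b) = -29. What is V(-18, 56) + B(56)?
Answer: -204/7 ≈ -29.143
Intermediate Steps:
B(d) = (-68 + d)/(28 + d)
V(-18, 56) + B(56) = -29 + (-68 + 56)/(28 + 56) = -29 - 12/84 = -29 + (1/84)*(-12) = -29 - ⅐ = -204/7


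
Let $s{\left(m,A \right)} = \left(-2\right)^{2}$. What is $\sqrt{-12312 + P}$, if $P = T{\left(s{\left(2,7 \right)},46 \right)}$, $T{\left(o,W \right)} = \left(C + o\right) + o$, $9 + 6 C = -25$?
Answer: $\frac{i \sqrt{110787}}{3} \approx 110.95 i$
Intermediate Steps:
$C = - \frac{17}{3}$ ($C = - \frac{3}{2} + \frac{1}{6} \left(-25\right) = - \frac{3}{2} - \frac{25}{6} = - \frac{17}{3} \approx -5.6667$)
$s{\left(m,A \right)} = 4$
$T{\left(o,W \right)} = - \frac{17}{3} + 2 o$ ($T{\left(o,W \right)} = \left(- \frac{17}{3} + o\right) + o = - \frac{17}{3} + 2 o$)
$P = \frac{7}{3}$ ($P = - \frac{17}{3} + 2 \cdot 4 = - \frac{17}{3} + 8 = \frac{7}{3} \approx 2.3333$)
$\sqrt{-12312 + P} = \sqrt{-12312 + \frac{7}{3}} = \sqrt{- \frac{36929}{3}} = \frac{i \sqrt{110787}}{3}$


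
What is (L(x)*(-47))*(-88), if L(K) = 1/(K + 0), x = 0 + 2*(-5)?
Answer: -2068/5 ≈ -413.60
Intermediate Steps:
x = -10 (x = 0 - 10 = -10)
L(K) = 1/K
(L(x)*(-47))*(-88) = (-47/(-10))*(-88) = -1/10*(-47)*(-88) = (47/10)*(-88) = -2068/5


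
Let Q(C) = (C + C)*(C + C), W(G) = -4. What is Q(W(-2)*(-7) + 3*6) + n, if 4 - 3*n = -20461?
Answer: 45857/3 ≈ 15286.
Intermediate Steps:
n = 20465/3 (n = 4/3 - ⅓*(-20461) = 4/3 + 20461/3 = 20465/3 ≈ 6821.7)
Q(C) = 4*C² (Q(C) = (2*C)*(2*C) = 4*C²)
Q(W(-2)*(-7) + 3*6) + n = 4*(-4*(-7) + 3*6)² + 20465/3 = 4*(28 + 18)² + 20465/3 = 4*46² + 20465/3 = 4*2116 + 20465/3 = 8464 + 20465/3 = 45857/3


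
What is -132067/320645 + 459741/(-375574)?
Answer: -15154968031/9263532710 ≈ -1.6360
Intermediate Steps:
-132067/320645 + 459741/(-375574) = -132067*1/320645 + 459741*(-1/375574) = -10159/24665 - 459741/375574 = -15154968031/9263532710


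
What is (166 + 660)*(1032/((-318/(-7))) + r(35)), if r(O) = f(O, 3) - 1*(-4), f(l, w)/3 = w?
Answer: 1563618/53 ≈ 29502.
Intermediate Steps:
f(l, w) = 3*w
r(O) = 13 (r(O) = 3*3 - 1*(-4) = 9 + 4 = 13)
(166 + 660)*(1032/((-318/(-7))) + r(35)) = (166 + 660)*(1032/((-318/(-7))) + 13) = 826*(1032/((-318*(-1/7))) + 13) = 826*(1032/(318/7) + 13) = 826*(1032*(7/318) + 13) = 826*(1204/53 + 13) = 826*(1893/53) = 1563618/53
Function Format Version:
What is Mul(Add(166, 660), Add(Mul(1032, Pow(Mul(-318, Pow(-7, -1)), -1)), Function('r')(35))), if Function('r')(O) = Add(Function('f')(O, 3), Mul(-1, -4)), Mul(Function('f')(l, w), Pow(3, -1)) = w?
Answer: Rational(1563618, 53) ≈ 29502.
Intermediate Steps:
Function('f')(l, w) = Mul(3, w)
Function('r')(O) = 13 (Function('r')(O) = Add(Mul(3, 3), Mul(-1, -4)) = Add(9, 4) = 13)
Mul(Add(166, 660), Add(Mul(1032, Pow(Mul(-318, Pow(-7, -1)), -1)), Function('r')(35))) = Mul(Add(166, 660), Add(Mul(1032, Pow(Mul(-318, Pow(-7, -1)), -1)), 13)) = Mul(826, Add(Mul(1032, Pow(Mul(-318, Rational(-1, 7)), -1)), 13)) = Mul(826, Add(Mul(1032, Pow(Rational(318, 7), -1)), 13)) = Mul(826, Add(Mul(1032, Rational(7, 318)), 13)) = Mul(826, Add(Rational(1204, 53), 13)) = Mul(826, Rational(1893, 53)) = Rational(1563618, 53)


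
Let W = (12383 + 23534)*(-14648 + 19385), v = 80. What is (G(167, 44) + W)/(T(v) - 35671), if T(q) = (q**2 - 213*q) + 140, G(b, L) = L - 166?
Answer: -170138707/46171 ≈ -3685.0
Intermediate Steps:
G(b, L) = -166 + L
T(q) = 140 + q**2 - 213*q
W = 170138829 (W = 35917*4737 = 170138829)
(G(167, 44) + W)/(T(v) - 35671) = ((-166 + 44) + 170138829)/((140 + 80**2 - 213*80) - 35671) = (-122 + 170138829)/((140 + 6400 - 17040) - 35671) = 170138707/(-10500 - 35671) = 170138707/(-46171) = 170138707*(-1/46171) = -170138707/46171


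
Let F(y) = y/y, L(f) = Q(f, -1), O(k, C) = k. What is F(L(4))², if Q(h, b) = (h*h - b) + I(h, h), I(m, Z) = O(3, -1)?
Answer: 1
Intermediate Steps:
I(m, Z) = 3
Q(h, b) = 3 + h² - b (Q(h, b) = (h*h - b) + 3 = (h² - b) + 3 = 3 + h² - b)
L(f) = 4 + f² (L(f) = 3 + f² - 1*(-1) = 3 + f² + 1 = 4 + f²)
F(y) = 1
F(L(4))² = 1² = 1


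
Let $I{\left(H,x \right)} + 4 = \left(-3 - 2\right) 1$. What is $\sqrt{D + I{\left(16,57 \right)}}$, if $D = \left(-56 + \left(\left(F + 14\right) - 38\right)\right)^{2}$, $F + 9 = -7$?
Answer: $3 \sqrt{1023} \approx 95.953$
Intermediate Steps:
$F = -16$ ($F = -9 - 7 = -16$)
$D = 9216$ ($D = \left(-56 + \left(\left(-16 + 14\right) - 38\right)\right)^{2} = \left(-56 - 40\right)^{2} = \left(-96\right)^{2} = 9216$)
$I{\left(H,x \right)} = -9$ ($I{\left(H,x \right)} = -4 + \left(-3 - 2\right) 1 = -4 - 5 = -9$)
$\sqrt{D + I{\left(16,57 \right)}} = \sqrt{9216 - 9} = \sqrt{9207} = 3 \sqrt{1023}$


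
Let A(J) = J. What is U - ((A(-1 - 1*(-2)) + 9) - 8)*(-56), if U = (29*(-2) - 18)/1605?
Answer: 179684/1605 ≈ 111.95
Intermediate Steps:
U = -76/1605 (U = (-58 - 18)*(1/1605) = -76*1/1605 = -76/1605 ≈ -0.047352)
U - ((A(-1 - 1*(-2)) + 9) - 8)*(-56) = -76/1605 - (((-1 - 1*(-2)) + 9) - 8)*(-56) = -76/1605 - (((-1 + 2) + 9) - 8)*(-56) = -76/1605 - ((1 + 9) - 8)*(-56) = -76/1605 - (10 - 8)*(-56) = -76/1605 - 2*(-56) = -76/1605 - 1*(-112) = -76/1605 + 112 = 179684/1605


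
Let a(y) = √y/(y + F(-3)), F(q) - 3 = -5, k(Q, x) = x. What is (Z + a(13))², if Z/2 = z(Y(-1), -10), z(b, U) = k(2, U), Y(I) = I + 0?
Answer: (220 - √13)²/121 ≈ 387.00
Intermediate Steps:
Y(I) = I
F(q) = -2 (F(q) = 3 - 5 = -2)
z(b, U) = U
Z = -20 (Z = 2*(-10) = -20)
a(y) = √y/(-2 + y) (a(y) = √y/(y - 2) = √y/(-2 + y))
(Z + a(13))² = (-20 + √13/(-2 + 13))² = (-20 + √13/11)²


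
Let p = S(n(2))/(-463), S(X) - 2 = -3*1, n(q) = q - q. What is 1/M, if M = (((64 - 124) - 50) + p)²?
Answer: 214369/2593763041 ≈ 8.2648e-5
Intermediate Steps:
n(q) = 0
S(X) = -1 (S(X) = 2 - 3*1 = 2 - 3 = -1)
p = 1/463 (p = -1/(-463) = -1*(-1/463) = 1/463 ≈ 0.0021598)
M = 2593763041/214369 (M = (((64 - 124) - 50) + 1/463)² = ((-60 - 50) + 1/463)² = (-110 + 1/463)² = (-50929/463)² = 2593763041/214369 ≈ 12100.)
1/M = 1/(2593763041/214369) = 214369/2593763041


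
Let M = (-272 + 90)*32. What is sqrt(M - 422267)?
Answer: I*sqrt(428091) ≈ 654.29*I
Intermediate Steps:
M = -5824 (M = -182*32 = -5824)
sqrt(M - 422267) = sqrt(-5824 - 422267) = sqrt(-428091) = I*sqrt(428091)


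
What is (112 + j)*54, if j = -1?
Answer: 5994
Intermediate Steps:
(112 + j)*54 = (112 - 1)*54 = 111*54 = 5994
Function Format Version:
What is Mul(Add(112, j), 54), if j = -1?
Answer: 5994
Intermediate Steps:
Mul(Add(112, j), 54) = Mul(Add(112, -1), 54) = Mul(111, 54) = 5994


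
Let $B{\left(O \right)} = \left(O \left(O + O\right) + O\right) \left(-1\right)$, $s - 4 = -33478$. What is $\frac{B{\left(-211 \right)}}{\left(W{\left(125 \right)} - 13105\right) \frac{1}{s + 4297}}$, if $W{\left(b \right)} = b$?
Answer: $- \frac{2591822087}{12980} \approx -1.9968 \cdot 10^{5}$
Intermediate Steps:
$s = -33474$ ($s = 4 - 33478 = -33474$)
$B{\left(O \right)} = - O - 2 O^{2}$ ($B{\left(O \right)} = \left(O 2 O + O\right) \left(-1\right) = \left(2 O^{2} + O\right) \left(-1\right) = \left(O + 2 O^{2}\right) \left(-1\right) = - O - 2 O^{2}$)
$\frac{B{\left(-211 \right)}}{\left(W{\left(125 \right)} - 13105\right) \frac{1}{s + 4297}} = \frac{\left(-1\right) \left(-211\right) \left(1 + 2 \left(-211\right)\right)}{\left(125 - 13105\right) \frac{1}{-33474 + 4297}} = \frac{\left(-1\right) \left(-211\right) \left(1 - 422\right)}{\left(-12980\right) \frac{1}{-29177}} = \frac{\left(-1\right) \left(-211\right) \left(-421\right)}{\left(-12980\right) \left(- \frac{1}{29177}\right)} = - \frac{88831}{\frac{12980}{29177}} = \left(-88831\right) \frac{29177}{12980} = - \frac{2591822087}{12980}$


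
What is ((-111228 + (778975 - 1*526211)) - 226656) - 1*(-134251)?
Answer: 49131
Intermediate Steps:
((-111228 + (778975 - 1*526211)) - 226656) - 1*(-134251) = ((-111228 + (778975 - 526211)) - 226656) + 134251 = ((-111228 + 252764) - 226656) + 134251 = (141536 - 226656) + 134251 = -85120 + 134251 = 49131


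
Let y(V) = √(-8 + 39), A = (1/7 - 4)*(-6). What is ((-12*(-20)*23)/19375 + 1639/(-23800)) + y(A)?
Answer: 796963/3689000 + √31 ≈ 5.7838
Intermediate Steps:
A = 162/7 (A = (⅐ - 4)*(-6) = -27/7*(-6) = 162/7 ≈ 23.143)
y(V) = √31
((-12*(-20)*23)/19375 + 1639/(-23800)) + y(A) = ((-12*(-20)*23)/19375 + 1639/(-23800)) + √31 = ((240*23)*(1/19375) + 1639*(-1/23800)) + √31 = (5520*(1/19375) - 1639/23800) + √31 = (1104/3875 - 1639/23800) + √31 = 796963/3689000 + √31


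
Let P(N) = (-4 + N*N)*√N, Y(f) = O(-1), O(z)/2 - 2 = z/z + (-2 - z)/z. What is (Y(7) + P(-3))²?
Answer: -11 + 80*I*√3 ≈ -11.0 + 138.56*I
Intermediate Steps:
O(z) = 6 + 2*(-2 - z)/z (O(z) = 4 + 2*(z/z + (-2 - z)/z) = 4 + 2*(1 + (-2 - z)/z) = 4 + (2 + 2*(-2 - z)/z) = 6 + 2*(-2 - z)/z)
Y(f) = 8 (Y(f) = 4 - 4/(-1) = 4 - 4*(-1) = 4 + 4 = 8)
P(N) = √N*(-4 + N²) (P(N) = (-4 + N²)*√N = √N*(-4 + N²))
(Y(7) + P(-3))² = (8 + √(-3)*(-4 + (-3)²))² = (8 + (I*√3)*(-4 + 9))² = (8 + (I*√3)*5)² = (8 + 5*I*√3)²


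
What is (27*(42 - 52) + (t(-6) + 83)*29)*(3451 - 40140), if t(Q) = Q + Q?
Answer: -65636621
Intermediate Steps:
t(Q) = 2*Q
(27*(42 - 52) + (t(-6) + 83)*29)*(3451 - 40140) = (27*(42 - 52) + (2*(-6) + 83)*29)*(3451 - 40140) = (27*(-10) + (-12 + 83)*29)*(-36689) = (-270 + 71*29)*(-36689) = (-270 + 2059)*(-36689) = 1789*(-36689) = -65636621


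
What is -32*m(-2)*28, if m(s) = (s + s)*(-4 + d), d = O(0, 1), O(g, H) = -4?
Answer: -28672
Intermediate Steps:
d = -4
m(s) = -16*s (m(s) = (s + s)*(-4 - 4) = (2*s)*(-8) = -16*s)
-32*m(-2)*28 = -(-512)*(-2)*28 = -32*32*28 = -1024*28 = -28672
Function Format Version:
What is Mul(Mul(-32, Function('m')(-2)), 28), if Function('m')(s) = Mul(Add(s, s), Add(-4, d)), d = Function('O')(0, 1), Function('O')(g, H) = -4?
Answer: -28672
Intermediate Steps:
d = -4
Function('m')(s) = Mul(-16, s) (Function('m')(s) = Mul(Add(s, s), Add(-4, -4)) = Mul(Mul(2, s), -8) = Mul(-16, s))
Mul(Mul(-32, Function('m')(-2)), 28) = Mul(Mul(-32, Mul(-16, -2)), 28) = Mul(Mul(-32, 32), 28) = Mul(-1024, 28) = -28672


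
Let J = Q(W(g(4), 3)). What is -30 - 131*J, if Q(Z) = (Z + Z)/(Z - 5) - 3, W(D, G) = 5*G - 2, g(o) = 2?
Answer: -251/4 ≈ -62.750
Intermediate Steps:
W(D, G) = -2 + 5*G
Q(Z) = -3 + 2*Z/(-5 + Z) (Q(Z) = (2*Z)/(-5 + Z) - 3 = 2*Z/(-5 + Z) - 3 = -3 + 2*Z/(-5 + Z))
J = ¼ (J = (15 - (-2 + 5*3))/(-5 + (-2 + 5*3)) = (15 - (-2 + 15))/(-5 + (-2 + 15)) = (15 - 1*13)/(-5 + 13) = (15 - 13)/8 = (⅛)*2 = ¼ ≈ 0.25000)
-30 - 131*J = -30 - 131*¼ = -30 - 131/4 = -251/4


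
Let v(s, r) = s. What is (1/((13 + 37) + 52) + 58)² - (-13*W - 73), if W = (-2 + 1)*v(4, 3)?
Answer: 35229373/10404 ≈ 3386.1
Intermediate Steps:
W = -4 (W = (-2 + 1)*4 = -1*4 = -4)
(1/((13 + 37) + 52) + 58)² - (-13*W - 73) = (1/((13 + 37) + 52) + 58)² - (-13*(-4) - 73) = (1/(50 + 52) + 58)² - (52 - 73) = (1/102 + 58)² - 1*(-21) = (1/102 + 58)² + 21 = (5917/102)² + 21 = 35010889/10404 + 21 = 35229373/10404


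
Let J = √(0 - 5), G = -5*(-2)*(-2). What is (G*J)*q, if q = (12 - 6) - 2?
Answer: -80*I*√5 ≈ -178.89*I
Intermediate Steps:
q = 4 (q = 6 - 2 = 4)
G = -20 (G = 10*(-2) = -20)
J = I*√5 (J = √(-5) = I*√5 ≈ 2.2361*I)
(G*J)*q = -20*I*√5*4 = -80*I*√5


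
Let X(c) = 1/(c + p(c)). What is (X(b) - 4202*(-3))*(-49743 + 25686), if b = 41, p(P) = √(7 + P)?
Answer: -495228717423/1633 + 96228*√3/1633 ≈ -3.0326e+8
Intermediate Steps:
X(c) = 1/(c + √(7 + c))
(X(b) - 4202*(-3))*(-49743 + 25686) = (1/(41 + √(7 + 41)) - 4202*(-3))*(-49743 + 25686) = (1/(41 + √48) + 12606)*(-24057) = (1/(41 + 4*√3) + 12606)*(-24057) = (12606 + 1/(41 + 4*√3))*(-24057) = -303262542 - 24057/(41 + 4*√3)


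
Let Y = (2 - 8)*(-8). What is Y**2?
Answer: 2304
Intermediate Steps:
Y = 48 (Y = -6*(-8) = 48)
Y**2 = 48**2 = 2304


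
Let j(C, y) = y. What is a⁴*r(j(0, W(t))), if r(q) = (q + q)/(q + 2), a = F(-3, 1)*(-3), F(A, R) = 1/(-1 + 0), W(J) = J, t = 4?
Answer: 108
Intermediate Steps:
F(A, R) = -1 (F(A, R) = 1/(-1) = -1)
a = 3 (a = -1*(-3) = 3)
r(q) = 2*q/(2 + q) (r(q) = (2*q)/(2 + q) = 2*q/(2 + q))
a⁴*r(j(0, W(t))) = 3⁴*(2*4/(2 + 4)) = 81*(2*4/6) = 81*(2*4*(⅙)) = 81*(4/3) = 108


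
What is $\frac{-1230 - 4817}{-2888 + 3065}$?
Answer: $- \frac{6047}{177} \approx -34.164$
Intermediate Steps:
$\frac{-1230 - 4817}{-2888 + 3065} = - \frac{6047}{177}$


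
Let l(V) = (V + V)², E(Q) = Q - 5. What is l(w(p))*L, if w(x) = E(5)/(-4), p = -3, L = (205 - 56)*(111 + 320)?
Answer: 0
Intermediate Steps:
E(Q) = -5 + Q
L = 64219 (L = 149*431 = 64219)
w(x) = 0 (w(x) = (-5 + 5)/(-4) = 0*(-¼) = 0)
l(V) = 4*V² (l(V) = (2*V)² = 4*V²)
l(w(p))*L = (4*0²)*64219 = (4*0)*64219 = 0*64219 = 0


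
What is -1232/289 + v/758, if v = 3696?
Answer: 67144/109531 ≈ 0.61301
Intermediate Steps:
-1232/289 + v/758 = -1232/289 + 3696/758 = -1232*1/289 + 3696*(1/758) = -1232/289 + 1848/379 = 67144/109531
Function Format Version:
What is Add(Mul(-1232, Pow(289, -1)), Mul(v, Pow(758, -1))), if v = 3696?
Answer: Rational(67144, 109531) ≈ 0.61301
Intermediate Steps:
Add(Mul(-1232, Pow(289, -1)), Mul(v, Pow(758, -1))) = Add(Mul(-1232, Pow(289, -1)), Mul(3696, Pow(758, -1))) = Add(Mul(-1232, Rational(1, 289)), Mul(3696, Rational(1, 758))) = Add(Rational(-1232, 289), Rational(1848, 379)) = Rational(67144, 109531)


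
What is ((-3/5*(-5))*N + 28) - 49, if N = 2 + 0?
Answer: -15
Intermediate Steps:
N = 2
((-3/5*(-5))*N + 28) - 49 = ((-3/5*(-5))*2 + 28) - 49 = ((-3*1/5*(-5))*2 + 28) - 49 = (-3/5*(-5)*2 + 28) - 49 = (3*2 + 28) - 49 = (6 + 28) - 49 = 34 - 49 = -15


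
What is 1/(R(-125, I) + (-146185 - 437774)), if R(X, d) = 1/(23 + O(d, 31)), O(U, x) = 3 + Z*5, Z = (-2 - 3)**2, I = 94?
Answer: -151/88177808 ≈ -1.7124e-6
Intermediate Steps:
Z = 25 (Z = (-5)**2 = 25)
O(U, x) = 128 (O(U, x) = 3 + 25*5 = 3 + 125 = 128)
R(X, d) = 1/151 (R(X, d) = 1/(23 + 128) = 1/151)
1/(R(-125, I) + (-146185 - 437774)) = 1/(1/151 + (-146185 - 437774)) = 1/(1/151 - 583959) = 1/(-88177808/151) = -151/88177808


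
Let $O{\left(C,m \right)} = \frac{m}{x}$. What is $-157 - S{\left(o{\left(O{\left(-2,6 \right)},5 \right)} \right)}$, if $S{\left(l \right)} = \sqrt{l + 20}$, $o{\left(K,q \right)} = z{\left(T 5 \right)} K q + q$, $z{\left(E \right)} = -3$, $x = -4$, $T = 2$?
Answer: $-157 - \frac{\sqrt{190}}{2} \approx -163.89$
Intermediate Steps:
$O{\left(C,m \right)} = - \frac{m}{4}$ ($O{\left(C,m \right)} = \frac{m}{-4} = m \left(- \frac{1}{4}\right) = - \frac{m}{4}$)
$o{\left(K,q \right)} = q - 3 K q$ ($o{\left(K,q \right)} = - 3 K q + q = q - 3 K q$)
$S{\left(l \right)} = \sqrt{20 + l}$
$-157 - S{\left(o{\left(O{\left(-2,6 \right)},5 \right)} \right)} = -157 - \sqrt{20 + 5 \left(1 - 3 \left(\left(- \frac{1}{4}\right) 6\right)\right)} = -157 - \sqrt{20 + 5 \left(1 - - \frac{9}{2}\right)} = -157 - \sqrt{20 + 5 \left(1 + \frac{9}{2}\right)} = -157 - \sqrt{20 + 5 \cdot \frac{11}{2}} = -157 - \sqrt{20 + \frac{55}{2}} = -157 - \sqrt{\frac{95}{2}} = -157 - \frac{\sqrt{190}}{2}$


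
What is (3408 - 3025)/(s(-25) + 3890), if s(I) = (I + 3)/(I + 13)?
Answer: 2298/23351 ≈ 0.098411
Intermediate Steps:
s(I) = (3 + I)/(13 + I)
(3408 - 3025)/(s(-25) + 3890) = (3408 - 3025)/((3 - 25)/(13 - 25) + 3890) = 383/(-22/(-12) + 3890) = 383/(-1/12*(-22) + 3890) = 383/(11/6 + 3890) = 383/(23351/6) = 383*(6/23351) = 2298/23351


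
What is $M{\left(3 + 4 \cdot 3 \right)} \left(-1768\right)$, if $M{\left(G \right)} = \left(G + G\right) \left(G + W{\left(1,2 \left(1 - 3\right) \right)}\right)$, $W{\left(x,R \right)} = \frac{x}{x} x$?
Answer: $-848640$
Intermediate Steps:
$W{\left(x,R \right)} = x$ ($W{\left(x,R \right)} = 1 x = x$)
$M{\left(G \right)} = 2 G \left(1 + G\right)$ ($M{\left(G \right)} = \left(G + G\right) \left(G + 1\right) = 2 G \left(1 + G\right)$)
$M{\left(3 + 4 \cdot 3 \right)} \left(-1768\right) = 2 \left(3 + 4 \cdot 3\right) \left(1 + \left(3 + 4 \cdot 3\right)\right) \left(-1768\right) = 2 \left(3 + 12\right) \left(1 + \left(3 + 12\right)\right) \left(-1768\right) = 2 \cdot 15 \left(1 + 15\right) \left(-1768\right) = 2 \cdot 15 \cdot 16 \left(-1768\right) = 480 \left(-1768\right) = -848640$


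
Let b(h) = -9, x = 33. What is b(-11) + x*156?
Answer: 5139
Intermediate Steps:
b(-11) + x*156 = -9 + 33*156 = -9 + 5148 = 5139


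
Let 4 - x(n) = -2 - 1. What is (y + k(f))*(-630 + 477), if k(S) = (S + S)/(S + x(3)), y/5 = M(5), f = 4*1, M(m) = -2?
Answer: 15606/11 ≈ 1418.7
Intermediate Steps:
f = 4
y = -10 (y = 5*(-2) = -10)
x(n) = 7 (x(n) = 4 - (-2 - 1) = 4 - 1*(-3) = 4 + 3 = 7)
k(S) = 2*S/(7 + S) (k(S) = (S + S)/(S + 7) = (2*S)/(7 + S) = 2*S/(7 + S))
(y + k(f))*(-630 + 477) = (-10 + 2*4/(7 + 4))*(-630 + 477) = (-10 + 2*4/11)*(-153) = (-10 + 2*4*(1/11))*(-153) = (-10 + 8/11)*(-153) = -102/11*(-153) = 15606/11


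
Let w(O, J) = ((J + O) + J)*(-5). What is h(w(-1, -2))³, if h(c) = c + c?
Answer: 125000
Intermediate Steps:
w(O, J) = -10*J - 5*O (w(O, J) = (O + 2*J)*(-5) = -10*J - 5*O)
h(c) = 2*c
h(w(-1, -2))³ = (2*(-10*(-2) - 5*(-1)))³ = (2*(20 + 5))³ = (2*25)³ = 50³ = 125000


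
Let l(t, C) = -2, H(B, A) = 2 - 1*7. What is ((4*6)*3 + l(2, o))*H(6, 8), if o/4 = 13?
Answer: -350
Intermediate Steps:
o = 52 (o = 4*13 = 52)
H(B, A) = -5 (H(B, A) = 2 - 7 = -5)
((4*6)*3 + l(2, o))*H(6, 8) = ((4*6)*3 - 2)*(-5) = (24*3 - 2)*(-5) = (72 - 2)*(-5) = 70*(-5) = -350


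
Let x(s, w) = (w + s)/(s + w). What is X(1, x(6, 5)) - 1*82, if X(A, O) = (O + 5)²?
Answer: -46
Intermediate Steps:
x(s, w) = 1 (x(s, w) = (s + w)/(s + w) = 1)
X(A, O) = (5 + O)²
X(1, x(6, 5)) - 1*82 = (5 + 1)² - 1*82 = 6² - 82 = 36 - 82 = -46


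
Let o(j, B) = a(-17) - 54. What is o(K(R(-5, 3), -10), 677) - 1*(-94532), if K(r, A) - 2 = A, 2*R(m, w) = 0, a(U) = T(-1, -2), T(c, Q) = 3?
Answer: 94481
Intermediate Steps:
a(U) = 3
R(m, w) = 0 (R(m, w) = (½)*0 = 0)
K(r, A) = 2 + A
o(j, B) = -51 (o(j, B) = 3 - 54 = -51)
o(K(R(-5, 3), -10), 677) - 1*(-94532) = -51 - 1*(-94532) = -51 + 94532 = 94481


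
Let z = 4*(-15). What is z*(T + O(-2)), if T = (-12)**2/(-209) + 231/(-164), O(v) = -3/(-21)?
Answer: 7034835/59983 ≈ 117.28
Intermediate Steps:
O(v) = 1/7 (O(v) = -3*(-1/21) = 1/7)
z = -60
T = -71895/34276 (T = 144*(-1/209) + 231*(-1/164) = -144/209 - 231/164 = -71895/34276 ≈ -2.0975)
z*(T + O(-2)) = -60*(-71895/34276 + 1/7) = -60*(-468989/239932) = 7034835/59983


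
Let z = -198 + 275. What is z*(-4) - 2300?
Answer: -2608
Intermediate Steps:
z = 77
z*(-4) - 2300 = 77*(-4) - 2300 = -308 - 2300 = -2608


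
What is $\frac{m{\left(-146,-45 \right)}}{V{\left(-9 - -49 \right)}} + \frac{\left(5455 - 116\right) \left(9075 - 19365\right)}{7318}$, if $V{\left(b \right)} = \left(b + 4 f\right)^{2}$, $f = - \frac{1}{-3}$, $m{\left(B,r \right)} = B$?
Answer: $- \frac{211185267603}{28130392} \approx -7507.4$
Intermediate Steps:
$f = \frac{1}{3}$ ($f = \left(-1\right) \left(- \frac{1}{3}\right) = \frac{1}{3} \approx 0.33333$)
$V{\left(b \right)} = \left(\frac{4}{3} + b\right)^{2}$ ($V{\left(b \right)} = \left(b + 4 \cdot \frac{1}{3}\right)^{2} = \left(b + \frac{4}{3}\right)^{2} = \left(\frac{4}{3} + b\right)^{2}$)
$\frac{m{\left(-146,-45 \right)}}{V{\left(-9 - -49 \right)}} + \frac{\left(5455 - 116\right) \left(9075 - 19365\right)}{7318} = - \frac{146}{\frac{1}{9} \left(4 + 3 \left(-9 - -49\right)\right)^{2}} + \frac{\left(5455 - 116\right) \left(9075 - 19365\right)}{7318} = - \frac{146}{\frac{1}{9} \left(4 + 3 \left(-9 + 49\right)\right)^{2}} + 5339 \left(-10290\right) \frac{1}{7318} = - \frac{146}{\frac{1}{9} \left(4 + 3 \cdot 40\right)^{2}} - \frac{27469155}{3659} = - \frac{146}{\frac{1}{9} \left(4 + 120\right)^{2}} - \frac{27469155}{3659} = - \frac{146}{\frac{1}{9} \cdot 124^{2}} - \frac{27469155}{3659} = - \frac{146}{\frac{1}{9} \cdot 15376} - \frac{27469155}{3659} = - \frac{146}{\frac{15376}{9}} - \frac{27469155}{3659} = \left(-146\right) \frac{9}{15376} - \frac{27469155}{3659} = - \frac{657}{7688} - \frac{27469155}{3659} = - \frac{211185267603}{28130392}$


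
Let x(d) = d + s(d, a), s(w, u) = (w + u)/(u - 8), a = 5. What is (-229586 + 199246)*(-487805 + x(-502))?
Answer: 44430624160/3 ≈ 1.4810e+10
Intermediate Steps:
s(w, u) = (u + w)/(-8 + u)
x(d) = -5/3 + 2*d/3 (x(d) = d + (5 + d)/(-8 + 5) = d + (5 + d)/(-3) = d - (5 + d)/3 = d + (-5/3 - d/3) = -5/3 + 2*d/3)
(-229586 + 199246)*(-487805 + x(-502)) = (-229586 + 199246)*(-487805 + (-5/3 + (⅔)*(-502))) = -30340*(-487805 + (-5/3 - 1004/3)) = -30340*(-487805 - 1009/3) = -30340*(-1464424/3) = 44430624160/3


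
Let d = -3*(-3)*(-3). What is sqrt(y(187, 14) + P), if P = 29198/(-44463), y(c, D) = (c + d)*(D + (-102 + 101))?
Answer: sqrt(4110775176846)/44463 ≈ 45.600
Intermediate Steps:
d = -27 (d = 9*(-3) = -27)
y(c, D) = (-1 + D)*(-27 + c) (y(c, D) = (c - 27)*(D + (-102 + 101)) = (-27 + c)*(D - 1) = (-27 + c)*(-1 + D) = (-1 + D)*(-27 + c))
P = -29198/44463 (P = 29198*(-1/44463) = -29198/44463 ≈ -0.65668)
sqrt(y(187, 14) + P) = sqrt((27 - 1*187 - 27*14 + 14*187) - 29198/44463) = sqrt((27 - 187 - 378 + 2618) - 29198/44463) = sqrt(2080 - 29198/44463) = sqrt(92453842/44463) = sqrt(4110775176846)/44463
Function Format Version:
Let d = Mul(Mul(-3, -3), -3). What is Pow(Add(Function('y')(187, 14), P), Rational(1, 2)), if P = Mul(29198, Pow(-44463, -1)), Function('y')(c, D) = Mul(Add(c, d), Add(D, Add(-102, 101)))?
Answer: Mul(Rational(1, 44463), Pow(4110775176846, Rational(1, 2))) ≈ 45.600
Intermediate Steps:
d = -27 (d = Mul(9, -3) = -27)
Function('y')(c, D) = Mul(Add(-1, D), Add(-27, c)) (Function('y')(c, D) = Mul(Add(c, -27), Add(D, Add(-102, 101))) = Mul(Add(-27, c), Add(D, -1)) = Mul(Add(-27, c), Add(-1, D)) = Mul(Add(-1, D), Add(-27, c)))
P = Rational(-29198, 44463) (P = Mul(29198, Rational(-1, 44463)) = Rational(-29198, 44463) ≈ -0.65668)
Pow(Add(Function('y')(187, 14), P), Rational(1, 2)) = Pow(Add(Add(27, Mul(-1, 187), Mul(-27, 14), Mul(14, 187)), Rational(-29198, 44463)), Rational(1, 2)) = Pow(Add(Add(27, -187, -378, 2618), Rational(-29198, 44463)), Rational(1, 2)) = Pow(Add(2080, Rational(-29198, 44463)), Rational(1, 2)) = Pow(Rational(92453842, 44463), Rational(1, 2)) = Mul(Rational(1, 44463), Pow(4110775176846, Rational(1, 2)))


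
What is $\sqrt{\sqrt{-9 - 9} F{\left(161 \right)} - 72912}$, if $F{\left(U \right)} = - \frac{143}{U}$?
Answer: $\frac{\sqrt{-1889951952 - 69069 i \sqrt{2}}}{161} \approx 0.0069778 - 270.02 i$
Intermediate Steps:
$\sqrt{\sqrt{-9 - 9} F{\left(161 \right)} - 72912} = \sqrt{\sqrt{-9 - 9} \left(- \frac{143}{161}\right) - 72912} = \sqrt{\sqrt{-18} \left(\left(-143\right) \frac{1}{161}\right) - 72912} = \sqrt{3 i \sqrt{2} \left(- \frac{143}{161}\right) - 72912} = \sqrt{- \frac{429 i \sqrt{2}}{161} - 72912} = \sqrt{-72912 - \frac{429 i \sqrt{2}}{161}}$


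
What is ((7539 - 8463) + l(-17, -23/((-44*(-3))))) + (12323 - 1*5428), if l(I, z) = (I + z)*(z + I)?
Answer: 109177993/17424 ≈ 6266.0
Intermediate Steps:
l(I, z) = (I + z)**2 (l(I, z) = (I + z)*(I + z) = (I + z)**2)
((7539 - 8463) + l(-17, -23/((-44*(-3))))) + (12323 - 1*5428) = ((7539 - 8463) + (-17 - 23/((-44*(-3))))**2) + (12323 - 1*5428) = (-924 + (-17 - 23/132)**2) + (12323 - 5428) = (-924 + (-17 - 23*1/132)**2) + 6895 = (-924 + (-17 - 23/132)**2) + 6895 = (-924 + (-2267/132)**2) + 6895 = (-924 + 5139289/17424) + 6895 = -10960487/17424 + 6895 = 109177993/17424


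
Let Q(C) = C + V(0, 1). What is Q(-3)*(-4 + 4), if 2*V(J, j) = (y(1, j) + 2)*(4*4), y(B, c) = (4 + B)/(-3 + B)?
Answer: 0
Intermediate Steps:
y(B, c) = (4 + B)/(-3 + B)
V(J, j) = -4 (V(J, j) = (((4 + 1)/(-3 + 1) + 2)*(4*4))/2 = ((5/(-2) + 2)*16)/2 = ((-½*5 + 2)*16)/2 = ((-5/2 + 2)*16)/2 = (-½*16)/2 = (½)*(-8) = -4)
Q(C) = -4 + C (Q(C) = C - 4 = -4 + C)
Q(-3)*(-4 + 4) = (-4 - 3)*(-4 + 4) = -7*0 = 0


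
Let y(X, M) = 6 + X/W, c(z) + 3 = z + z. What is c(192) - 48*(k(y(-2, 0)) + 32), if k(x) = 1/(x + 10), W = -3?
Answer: -28947/25 ≈ -1157.9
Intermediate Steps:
c(z) = -3 + 2*z (c(z) = -3 + (z + z) = -3 + 2*z)
y(X, M) = 6 - X/3 (y(X, M) = 6 + X/(-3) = 6 + X*(-⅓) = 6 - X/3)
k(x) = 1/(10 + x)
c(192) - 48*(k(y(-2, 0)) + 32) = (-3 + 2*192) - 48*(1/(10 + (6 - ⅓*(-2))) + 32) = (-3 + 384) - 48*(1/(10 + (6 + ⅔)) + 32) = 381 - 48*(1/(10 + 20/3) + 32) = 381 - 48*(1/(50/3) + 32) = 381 - 48*(3/50 + 32) = 381 - 48*1603/50 = 381 - 1*38472/25 = 381 - 38472/25 = -28947/25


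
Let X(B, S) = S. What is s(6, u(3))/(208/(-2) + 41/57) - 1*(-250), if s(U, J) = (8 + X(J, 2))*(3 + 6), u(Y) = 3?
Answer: 1466620/5887 ≈ 249.13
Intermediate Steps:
s(U, J) = 90 (s(U, J) = (8 + 2)*(3 + 6) = 10*9 = 90)
s(6, u(3))/(208/(-2) + 41/57) - 1*(-250) = 90/(208/(-2) + 41/57) - 1*(-250) = 90/(208*(-½) + 41*(1/57)) + 250 = 90/(-104 + 41/57) + 250 = 90/(-5887/57) + 250 = 90*(-57/5887) + 250 = -5130/5887 + 250 = 1466620/5887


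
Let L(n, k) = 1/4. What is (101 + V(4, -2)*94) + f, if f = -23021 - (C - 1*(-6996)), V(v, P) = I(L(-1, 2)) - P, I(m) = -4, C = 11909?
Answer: -42013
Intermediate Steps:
L(n, k) = ¼
V(v, P) = -4 - P
f = -41926 (f = -23021 - (11909 - 1*(-6996)) = -23021 - (11909 + 6996) = -23021 - 1*18905 = -23021 - 18905 = -41926)
(101 + V(4, -2)*94) + f = (101 + (-4 - 1*(-2))*94) - 41926 = (101 + (-4 + 2)*94) - 41926 = (101 - 2*94) - 41926 = (101 - 188) - 41926 = -87 - 41926 = -42013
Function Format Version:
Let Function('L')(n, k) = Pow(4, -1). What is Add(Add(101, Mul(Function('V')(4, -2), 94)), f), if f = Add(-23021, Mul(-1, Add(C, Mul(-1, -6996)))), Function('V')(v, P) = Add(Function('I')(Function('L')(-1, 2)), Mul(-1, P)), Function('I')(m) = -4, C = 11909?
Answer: -42013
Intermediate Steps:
Function('L')(n, k) = Rational(1, 4)
Function('V')(v, P) = Add(-4, Mul(-1, P))
f = -41926 (f = Add(-23021, Mul(-1, Add(11909, Mul(-1, -6996)))) = Add(-23021, Mul(-1, Add(11909, 6996))) = Add(-23021, Mul(-1, 18905)) = Add(-23021, -18905) = -41926)
Add(Add(101, Mul(Function('V')(4, -2), 94)), f) = Add(Add(101, Mul(Add(-4, Mul(-1, -2)), 94)), -41926) = Add(Add(101, Mul(Add(-4, 2), 94)), -41926) = Add(Add(101, Mul(-2, 94)), -41926) = Add(Add(101, -188), -41926) = Add(-87, -41926) = -42013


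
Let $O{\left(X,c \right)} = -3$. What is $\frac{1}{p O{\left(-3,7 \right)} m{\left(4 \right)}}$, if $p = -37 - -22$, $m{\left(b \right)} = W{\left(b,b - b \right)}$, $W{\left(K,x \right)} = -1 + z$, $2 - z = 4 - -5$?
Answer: $- \frac{1}{360} \approx -0.0027778$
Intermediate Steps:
$z = -7$ ($z = 2 - \left(4 - -5\right) = 2 - \left(4 + 5\right) = 2 - 9 = -7$)
$W{\left(K,x \right)} = -8$ ($W{\left(K,x \right)} = -1 - 7 = -8$)
$m{\left(b \right)} = -8$
$p = -15$ ($p = -37 + 22 = -15$)
$\frac{1}{p O{\left(-3,7 \right)} m{\left(4 \right)}} = \frac{1}{\left(-15\right) \left(-3\right) \left(-8\right)} = \frac{1}{45 \left(-8\right)} = \frac{1}{-360} = - \frac{1}{360}$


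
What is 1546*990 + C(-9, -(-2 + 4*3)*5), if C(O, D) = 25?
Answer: 1530565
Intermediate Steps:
1546*990 + C(-9, -(-2 + 4*3)*5) = 1546*990 + 25 = 1530540 + 25 = 1530565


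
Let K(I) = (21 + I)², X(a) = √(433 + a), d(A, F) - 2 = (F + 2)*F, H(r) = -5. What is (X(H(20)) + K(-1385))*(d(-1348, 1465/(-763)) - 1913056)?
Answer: -2072073137221711536/582169 - 2227441646982*√107/582169 ≈ -3.5593e+12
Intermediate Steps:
d(A, F) = 2 + F*(2 + F) (d(A, F) = 2 + (F + 2)*F = 2 + (2 + F)*F = 2 + F*(2 + F))
(X(H(20)) + K(-1385))*(d(-1348, 1465/(-763)) - 1913056) = (√(433 - 5) + (21 - 1385)²)*((2 + (1465/(-763))² + 2*(1465/(-763))) - 1913056) = (√428 + (-1364)²)*((2 + (1465*(-1/763))² + 2*(1465*(-1/763))) - 1913056) = (2*√107 + 1860496)*((2 + (-1465/763)² + 2*(-1465/763)) - 1913056) = (1860496 + 2*√107)*((2 + 2146225/582169 - 2930/763) - 1913056) = (1860496 + 2*√107)*(1074973/582169 - 1913056) = (1860496 + 2*√107)*(-1113720823491/582169) = -2072073137221711536/582169 - 2227441646982*√107/582169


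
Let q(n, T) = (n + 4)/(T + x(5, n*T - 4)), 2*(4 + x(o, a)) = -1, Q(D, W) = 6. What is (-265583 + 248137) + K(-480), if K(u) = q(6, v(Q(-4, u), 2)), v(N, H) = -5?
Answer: -331494/19 ≈ -17447.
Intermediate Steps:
x(o, a) = -9/2 (x(o, a) = -4 + (½)*(-1) = -4 - ½ = -9/2)
q(n, T) = (4 + n)/(-9/2 + T) (q(n, T) = (n + 4)/(T - 9/2) = (4 + n)/(-9/2 + T))
K(u) = -20/19 (K(u) = 2*(4 + 6)/(-9 + 2*(-5)) = 2*10/(-9 - 10) = 2*10/(-19) = 2*(-1/19)*10 = -20/19)
(-265583 + 248137) + K(-480) = (-265583 + 248137) - 20/19 = -17446 - 20/19 = -331494/19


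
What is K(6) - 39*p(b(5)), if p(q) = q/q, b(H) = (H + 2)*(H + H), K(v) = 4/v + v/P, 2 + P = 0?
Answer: -124/3 ≈ -41.333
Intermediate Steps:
P = -2 (P = -2 + 0 = -2)
K(v) = 4/v - v/2 (K(v) = 4/v + v/(-2) = 4/v + v*(-1/2) = 4/v - v/2)
b(H) = 2*H*(2 + H) (b(H) = (2 + H)*(2*H) = 2*H*(2 + H))
p(q) = 1
K(6) - 39*p(b(5)) = (4/6 - 1/2*6) - 39*1 = (4*(1/6) - 3) - 39 = (2/3 - 3) - 39 = -7/3 - 39 = -124/3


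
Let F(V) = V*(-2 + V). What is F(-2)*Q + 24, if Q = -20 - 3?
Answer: -160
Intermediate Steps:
Q = -23
F(-2)*Q + 24 = -2*(-2 - 2)*(-23) + 24 = -2*(-4)*(-23) + 24 = 8*(-23) + 24 = -184 + 24 = -160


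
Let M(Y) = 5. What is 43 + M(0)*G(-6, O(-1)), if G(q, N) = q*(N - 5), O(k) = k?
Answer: 223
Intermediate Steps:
G(q, N) = q*(-5 + N)
43 + M(0)*G(-6, O(-1)) = 43 + 5*(-6*(-5 - 1)) = 43 + 5*(-6*(-6)) = 43 + 5*36 = 43 + 180 = 223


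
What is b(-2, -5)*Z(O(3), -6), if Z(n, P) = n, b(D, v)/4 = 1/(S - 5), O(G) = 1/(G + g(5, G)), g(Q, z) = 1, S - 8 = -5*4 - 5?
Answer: -1/22 ≈ -0.045455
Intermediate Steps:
S = -17 (S = 8 + (-5*4 - 5) = 8 + (-20 - 5) = 8 - 25 = -17)
O(G) = 1/(1 + G) (O(G) = 1/(G + 1) = 1/(1 + G))
b(D, v) = -2/11 (b(D, v) = 4/(-17 - 5) = 4/(-22) = 4*(-1/22) = -2/11)
b(-2, -5)*Z(O(3), -6) = -2/(11*(1 + 3)) = -2/11/4 = -2/11*¼ = -1/22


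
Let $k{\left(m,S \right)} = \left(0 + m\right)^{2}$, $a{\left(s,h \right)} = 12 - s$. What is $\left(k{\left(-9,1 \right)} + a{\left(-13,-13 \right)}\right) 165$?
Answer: $17490$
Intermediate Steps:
$k{\left(m,S \right)} = m^{2}$
$\left(k{\left(-9,1 \right)} + a{\left(-13,-13 \right)}\right) 165 = \left(\left(-9\right)^{2} + \left(12 - -13\right)\right) 165 = \left(81 + \left(12 + 13\right)\right) 165 = \left(81 + 25\right) 165 = 106 \cdot 165 = 17490$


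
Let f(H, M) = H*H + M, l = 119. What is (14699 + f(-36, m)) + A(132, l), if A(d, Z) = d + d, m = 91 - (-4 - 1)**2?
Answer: 16325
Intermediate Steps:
m = 66 (m = 91 - 1*(-5)**2 = 91 - 1*25 = 91 - 25 = 66)
f(H, M) = M + H**2 (f(H, M) = H**2 + M = M + H**2)
A(d, Z) = 2*d
(14699 + f(-36, m)) + A(132, l) = (14699 + (66 + (-36)**2)) + 2*132 = (14699 + (66 + 1296)) + 264 = (14699 + 1362) + 264 = 16061 + 264 = 16325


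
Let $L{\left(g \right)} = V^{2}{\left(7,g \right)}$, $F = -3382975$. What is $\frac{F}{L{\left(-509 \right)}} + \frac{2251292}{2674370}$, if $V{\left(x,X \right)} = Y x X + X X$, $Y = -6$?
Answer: $\frac{88535695936639551}{105179295751872985} \approx 0.84176$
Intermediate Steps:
$V{\left(x,X \right)} = X^{2} - 6 X x$ ($V{\left(x,X \right)} = - 6 x X + X X = - 6 X x + X^{2} = X^{2} - 6 X x$)
$L{\left(g \right)} = g^{2} \left(-42 + g\right)^{2}$ ($L{\left(g \right)} = \left(g \left(g - 42\right)\right)^{2} = \left(g \left(-42 + g\right)\right)^{2} = g^{2} \left(-42 + g\right)^{2}$)
$\frac{F}{L{\left(-509 \right)}} + \frac{2251292}{2674370} = - \frac{3382975}{\left(-509\right)^{2} \left(-42 - 509\right)^{2}} + \frac{2251292}{2674370} = - \frac{3382975}{259081 \left(-551\right)^{2}} + 2251292 \cdot \frac{1}{2674370} = - \frac{3382975}{259081 \cdot 303601} + \frac{1125646}{1337185} = - \frac{3382975}{78657250681} + \frac{1125646}{1337185} = \frac{88535695936639551}{105179295751872985}$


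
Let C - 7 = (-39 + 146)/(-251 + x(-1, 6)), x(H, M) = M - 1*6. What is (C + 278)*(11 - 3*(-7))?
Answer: 2285696/251 ≈ 9106.4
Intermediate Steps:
x(H, M) = -6 + M (x(H, M) = M - 6 = -6 + M)
C = 1650/251 (C = 7 + (-39 + 146)/(-251 + (-6 + 6)) = 7 + 107/(-251 + 0) = 7 + 107/(-251) = 7 + 107*(-1/251) = 7 - 107/251 = 1650/251 ≈ 6.5737)
(C + 278)*(11 - 3*(-7)) = (1650/251 + 278)*(11 - 3*(-7)) = 71428*(11 + 21)/251 = (71428/251)*32 = 2285696/251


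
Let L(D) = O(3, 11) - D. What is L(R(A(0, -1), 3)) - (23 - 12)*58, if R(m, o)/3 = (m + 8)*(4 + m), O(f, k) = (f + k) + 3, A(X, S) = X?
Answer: -717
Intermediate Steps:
O(f, k) = 3 + f + k
R(m, o) = 3*(4 + m)*(8 + m) (R(m, o) = 3*((m + 8)*(4 + m)) = 3*((8 + m)*(4 + m)) = 3*((4 + m)*(8 + m)) = 3*(4 + m)*(8 + m))
L(D) = 17 - D (L(D) = (3 + 3 + 11) - D = 17 - D)
L(R(A(0, -1), 3)) - (23 - 12)*58 = (17 - (96 + 3*0² + 36*0)) - (23 - 12)*58 = (17 - (96 + 3*0 + 0)) - 11*58 = (17 - (96 + 0 + 0)) - 1*638 = (17 - 1*96) - 638 = (17 - 96) - 638 = -79 - 638 = -717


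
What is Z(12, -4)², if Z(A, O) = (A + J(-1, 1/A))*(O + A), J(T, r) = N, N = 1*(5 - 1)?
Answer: 16384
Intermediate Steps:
N = 4 (N = 1*4 = 4)
J(T, r) = 4
Z(A, O) = (4 + A)*(A + O) (Z(A, O) = (A + 4)*(O + A) = (4 + A)*(A + O))
Z(12, -4)² = (12² + 4*12 + 4*(-4) + 12*(-4))² = (144 + 48 - 16 - 48)² = 128² = 16384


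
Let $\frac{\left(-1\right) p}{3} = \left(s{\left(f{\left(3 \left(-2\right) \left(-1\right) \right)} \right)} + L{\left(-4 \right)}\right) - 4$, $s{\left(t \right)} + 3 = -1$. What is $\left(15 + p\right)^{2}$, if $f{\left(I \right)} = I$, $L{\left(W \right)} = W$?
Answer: $2601$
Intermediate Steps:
$s{\left(t \right)} = -4$ ($s{\left(t \right)} = -3 - 1 = -4$)
$p = 36$ ($p = - 3 \left(\left(-4 - 4\right) - 4\right) = - 3 \left(-8 - 4\right) = \left(-3\right) \left(-12\right) = 36$)
$\left(15 + p\right)^{2} = \left(15 + 36\right)^{2} = 51^{2} = 2601$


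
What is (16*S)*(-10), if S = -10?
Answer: 1600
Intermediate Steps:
(16*S)*(-10) = (16*(-10))*(-10) = -160*(-10) = 1600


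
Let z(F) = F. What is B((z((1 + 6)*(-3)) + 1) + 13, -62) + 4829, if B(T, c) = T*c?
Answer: 5263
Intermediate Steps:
B((z((1 + 6)*(-3)) + 1) + 13, -62) + 4829 = (((1 + 6)*(-3) + 1) + 13)*(-62) + 4829 = ((7*(-3) + 1) + 13)*(-62) + 4829 = ((-21 + 1) + 13)*(-62) + 4829 = (-20 + 13)*(-62) + 4829 = -7*(-62) + 4829 = 434 + 4829 = 5263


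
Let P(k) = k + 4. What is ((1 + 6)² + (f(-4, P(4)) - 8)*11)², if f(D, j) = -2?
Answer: 3721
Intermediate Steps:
P(k) = 4 + k
((1 + 6)² + (f(-4, P(4)) - 8)*11)² = ((1 + 6)² + (-2 - 8)*11)² = (7² - 10*11)² = (49 - 110)² = (-61)² = 3721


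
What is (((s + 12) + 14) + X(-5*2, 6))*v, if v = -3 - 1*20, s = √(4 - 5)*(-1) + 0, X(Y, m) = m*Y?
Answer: 782 + 23*I ≈ 782.0 + 23.0*I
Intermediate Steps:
X(Y, m) = Y*m
s = -I (s = √(-1)*(-1) + 0 = I*(-1) + 0 = -I + 0 = -I ≈ -1.0*I)
v = -23 (v = -3 - 20 = -23)
(((s + 12) + 14) + X(-5*2, 6))*v = (((-I + 12) + 14) - 5*2*6)*(-23) = (((12 - I) + 14) - 10*6)*(-23) = ((26 - I) - 60)*(-23) = (-34 - I)*(-23) = 782 + 23*I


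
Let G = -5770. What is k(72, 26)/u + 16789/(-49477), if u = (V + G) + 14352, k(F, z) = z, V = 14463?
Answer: -385616103/1140197465 ≈ -0.33820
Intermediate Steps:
u = 23045 (u = (14463 - 5770) + 14352 = 8693 + 14352 = 23045)
k(72, 26)/u + 16789/(-49477) = 26/23045 + 16789/(-49477) = 26*(1/23045) + 16789*(-1/49477) = 26/23045 - 16789/49477 = -385616103/1140197465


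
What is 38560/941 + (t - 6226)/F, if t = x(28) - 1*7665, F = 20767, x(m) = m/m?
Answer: 787705030/19541747 ≈ 40.309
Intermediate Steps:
x(m) = 1
t = -7664 (t = 1 - 1*7665 = 1 - 7665 = -7664)
38560/941 + (t - 6226)/F = 38560/941 + (-7664 - 6226)/20767 = 38560*(1/941) - 13890*1/20767 = 38560/941 - 13890/20767 = 787705030/19541747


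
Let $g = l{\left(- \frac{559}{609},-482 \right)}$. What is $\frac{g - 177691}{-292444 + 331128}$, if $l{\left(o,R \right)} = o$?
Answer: $- \frac{54107189}{11779278} \approx -4.5934$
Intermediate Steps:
$g = - \frac{559}{609} \approx -0.9179$
$\frac{g - 177691}{-292444 + 331128} = \frac{- \frac{559}{609} - 177691}{-292444 + 331128} = - \frac{108214378}{609 \cdot 38684} = \left(- \frac{108214378}{609}\right) \frac{1}{38684} = - \frac{54107189}{11779278}$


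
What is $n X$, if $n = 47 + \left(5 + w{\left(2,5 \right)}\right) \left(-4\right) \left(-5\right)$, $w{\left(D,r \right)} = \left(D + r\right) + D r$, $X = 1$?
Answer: $487$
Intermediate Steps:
$w{\left(D,r \right)} = D + r + D r$
$n = 487$ ($n = 47 + \left(5 + \left(2 + 5 + 2 \cdot 5\right)\right) \left(-4\right) \left(-5\right) = 47 + \left(5 + \left(2 + 5 + 10\right)\right) \left(-4\right) \left(-5\right) = 47 + \left(5 + 17\right) \left(-4\right) \left(-5\right) = 47 + 22 \left(-4\right) \left(-5\right) = 47 - -440 = 47 + 440 = 487$)
$n X = 487 \cdot 1 = 487$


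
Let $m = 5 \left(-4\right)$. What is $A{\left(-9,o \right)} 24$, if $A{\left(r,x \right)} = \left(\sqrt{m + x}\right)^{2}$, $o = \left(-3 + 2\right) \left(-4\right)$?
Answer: $-384$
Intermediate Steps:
$o = 4$ ($o = \left(-1\right) \left(-4\right) = 4$)
$m = -20$
$A{\left(r,x \right)} = -20 + x$ ($A{\left(r,x \right)} = \left(\sqrt{-20 + x}\right)^{2} = -20 + x$)
$A{\left(-9,o \right)} 24 = \left(-20 + 4\right) 24 = \left(-16\right) 24 = -384$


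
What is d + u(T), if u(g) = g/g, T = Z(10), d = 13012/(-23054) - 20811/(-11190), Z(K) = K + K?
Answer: 98691129/42995710 ≈ 2.2954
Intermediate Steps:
Z(K) = 2*K
d = 55695419/42995710 (d = 13012*(-1/23054) - 20811*(-1/11190) = -6506/11527 + 6937/3730 = 55695419/42995710 ≈ 1.2954)
T = 20 (T = 2*10 = 20)
u(g) = 1
d + u(T) = 55695419/42995710 + 1 = 98691129/42995710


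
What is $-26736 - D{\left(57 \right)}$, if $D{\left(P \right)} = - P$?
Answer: $-26679$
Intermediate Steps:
$-26736 - D{\left(57 \right)} = -26736 - \left(-1\right) 57 = -26736 - -57 = -26736 + 57 = -26679$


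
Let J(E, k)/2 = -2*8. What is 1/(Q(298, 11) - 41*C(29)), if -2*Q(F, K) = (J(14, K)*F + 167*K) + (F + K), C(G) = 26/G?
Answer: 29/106089 ≈ 0.00027336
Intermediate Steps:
J(E, k) = -32 (J(E, k) = 2*(-2*8) = 2*(-16) = -32)
Q(F, K) = -84*K + 31*F/2 (Q(F, K) = -((-32*F + 167*K) + (F + K))/2 = -(-31*F + 168*K)/2 = -84*K + 31*F/2)
1/(Q(298, 11) - 41*C(29)) = 1/((-84*11 + (31/2)*298) - 1066/29) = 1/((-924 + 4619) - 1066/29) = 1/(3695 - 41*26/29) = 1/(3695 - 1066/29) = 1/(106089/29) = 29/106089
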